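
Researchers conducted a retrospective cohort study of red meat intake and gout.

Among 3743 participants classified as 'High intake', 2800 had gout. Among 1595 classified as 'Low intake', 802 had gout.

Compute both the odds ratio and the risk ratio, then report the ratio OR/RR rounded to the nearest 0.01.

1.97

From the description: a = 2800, b = 943, c = 802, d = 793.
OR = (2800·793)/(943·802) = 2220400/756286 = 2.93593
Risk in exposed = 2800/3743 = 0.74806; risk in unexposed = 802/1595 = 0.50282; RR = 1.48773
OR/RR = 2.93593 / 1.48773 = 1.97343
The outcome is not rare, so the OR lies further from 1 than the RR.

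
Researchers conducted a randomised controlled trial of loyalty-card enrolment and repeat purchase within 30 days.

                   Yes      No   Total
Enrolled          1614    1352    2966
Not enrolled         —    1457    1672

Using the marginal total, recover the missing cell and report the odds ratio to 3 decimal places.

8.090

The missing cell is in the unexposed row: 1672 − 1457 = 215.
So a = 1614, b = 1352, c = 215, d = 1457.
OR = (a·d)/(b·c) = (1614 × 1457) / (1352 × 215) = 2351598 / 290680 = 8.08999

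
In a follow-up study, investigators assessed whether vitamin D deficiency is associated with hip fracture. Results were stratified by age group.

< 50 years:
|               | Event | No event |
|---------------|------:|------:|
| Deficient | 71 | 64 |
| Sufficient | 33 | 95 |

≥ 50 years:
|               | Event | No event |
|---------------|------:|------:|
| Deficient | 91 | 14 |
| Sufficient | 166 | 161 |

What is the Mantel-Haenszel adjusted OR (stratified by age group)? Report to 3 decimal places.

OR_MH = Σ(aᵢdᵢ/nᵢ) / Σ(bᵢcᵢ/nᵢ), where nᵢ is the stratum total.
Stratum 1 (< 50 years): n = 263; a·d/n = 71·95/263 = 25.6464; b·c/n = 64·33/263 = 8.0304
Stratum 2 (≥ 50 years): n = 432; a·d/n = 91·161/432 = 33.9144; b·c/n = 14·166/432 = 5.3796
OR_MH = (25.6464 + 33.9144) / (8.0304 + 5.3796) = 59.5607 / 13.4100 = 4.44150

4.442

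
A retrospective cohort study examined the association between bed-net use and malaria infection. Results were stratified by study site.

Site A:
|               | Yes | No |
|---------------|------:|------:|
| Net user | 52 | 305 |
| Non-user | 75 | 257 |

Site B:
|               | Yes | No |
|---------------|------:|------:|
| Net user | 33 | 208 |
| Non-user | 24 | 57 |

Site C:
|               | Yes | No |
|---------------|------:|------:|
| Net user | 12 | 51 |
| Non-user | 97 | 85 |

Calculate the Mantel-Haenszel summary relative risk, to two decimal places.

RR_MH = Σ(aᵢ·n₀ᵢ/nᵢ) / Σ(cᵢ·n₁ᵢ/nᵢ), with n₁ᵢ = aᵢ+bᵢ (exposed), n₀ᵢ = cᵢ+dᵢ (unexposed), nᵢ = n₁ᵢ+n₀ᵢ.
Stratum 1 (Site A): n₁ = 357, n₀ = 332, n = 689; a·n₀/n = 52·332/689 = 25.0566; c·n₁/n = 75·357/689 = 38.8607
Stratum 2 (Site B): n₁ = 241, n₀ = 81, n = 322; a·n₀/n = 33·81/322 = 8.3012; c·n₁/n = 24·241/322 = 17.9627
Stratum 3 (Site C): n₁ = 63, n₀ = 182, n = 245; a·n₀/n = 12·182/245 = 8.9143; c·n₁/n = 97·63/245 = 24.9429
RR_MH = (25.0566 + 8.3012 + 8.9143) / (38.8607 + 17.9627 + 24.9429) = 42.2721 / 81.7663 = 0.51699

0.52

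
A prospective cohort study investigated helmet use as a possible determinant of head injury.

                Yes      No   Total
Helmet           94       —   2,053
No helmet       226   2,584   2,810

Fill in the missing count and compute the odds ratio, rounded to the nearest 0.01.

The missing cell is in the exposed row: 2053 − 94 = 1959.
So a = 94, b = 1959, c = 226, d = 2584.
OR = (a·d)/(b·c) = (94 × 2584) / (1959 × 226) = 242896 / 442734 = 0.54863

0.55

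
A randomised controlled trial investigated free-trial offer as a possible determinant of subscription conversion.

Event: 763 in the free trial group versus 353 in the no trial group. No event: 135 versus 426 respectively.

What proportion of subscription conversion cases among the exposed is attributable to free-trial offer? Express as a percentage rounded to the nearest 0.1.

46.7

From the description: a = 763, b = 135, c = 353, d = 426.
Risk in exposed = 763/898 = 0.84967; risk in unexposed = 353/779 = 0.45315.
RR = 0.84967/0.45315 = 1.87504
AR% = (RR − 1)/RR × 100 = (1.87504 − 1)/1.87504 × 100 = 46.6679%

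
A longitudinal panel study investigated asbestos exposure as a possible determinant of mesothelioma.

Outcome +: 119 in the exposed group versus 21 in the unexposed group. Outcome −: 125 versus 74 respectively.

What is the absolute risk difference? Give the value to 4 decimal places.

From the description: a = 119, b = 125, c = 21, d = 74.
Risk in exposed = 119/244 = 0.487705; risk in unexposed = 21/95 = 0.221053.
Risk difference = 0.487705 − 0.221053 = 0.266652

0.2667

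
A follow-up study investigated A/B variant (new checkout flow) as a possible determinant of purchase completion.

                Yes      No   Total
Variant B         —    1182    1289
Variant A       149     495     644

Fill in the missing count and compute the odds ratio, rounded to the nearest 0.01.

0.30

The missing cell is in the exposed row: 1289 − 1182 = 107.
So a = 107, b = 1182, c = 149, d = 495.
OR = (a·d)/(b·c) = (107 × 495) / (1182 × 149) = 52965 / 176118 = 0.30074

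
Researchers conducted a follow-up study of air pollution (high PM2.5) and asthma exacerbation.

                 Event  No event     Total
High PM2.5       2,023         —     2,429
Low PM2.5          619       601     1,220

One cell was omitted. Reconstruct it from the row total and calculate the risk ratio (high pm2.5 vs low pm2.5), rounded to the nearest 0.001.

1.641

The missing cell is in the exposed row: 2429 − 2023 = 406.
So a = 2023, b = 406, c = 619, d = 601.
RR = [a/(a+b)] / [c/(c+d)] = (2023/2429) / (619/1220) = 0.83285/0.50738 = 1.64149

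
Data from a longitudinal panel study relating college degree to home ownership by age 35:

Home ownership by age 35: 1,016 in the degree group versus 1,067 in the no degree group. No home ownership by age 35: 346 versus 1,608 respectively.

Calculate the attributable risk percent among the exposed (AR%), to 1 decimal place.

From the description: a = 1016, b = 346, c = 1067, d = 1608.
Risk in exposed = 1016/1362 = 0.74596; risk in unexposed = 1067/2675 = 0.39888.
RR = 0.74596/0.39888 = 1.87015
AR% = (RR − 1)/RR × 100 = (1.87015 − 1)/1.87015 × 100 = 46.5283%

46.5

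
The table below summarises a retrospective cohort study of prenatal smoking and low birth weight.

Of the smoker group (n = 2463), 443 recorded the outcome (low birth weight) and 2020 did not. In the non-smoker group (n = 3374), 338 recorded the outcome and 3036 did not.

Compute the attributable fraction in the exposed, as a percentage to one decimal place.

From the description: a = 443, b = 2020, c = 338, d = 3036.
Risk in exposed = 443/2463 = 0.17986; risk in unexposed = 338/3374 = 0.10018.
RR = 0.17986/0.10018 = 1.79543
AR% = (RR − 1)/RR × 100 = (1.79543 − 1)/1.79543 × 100 = 44.3029%

44.3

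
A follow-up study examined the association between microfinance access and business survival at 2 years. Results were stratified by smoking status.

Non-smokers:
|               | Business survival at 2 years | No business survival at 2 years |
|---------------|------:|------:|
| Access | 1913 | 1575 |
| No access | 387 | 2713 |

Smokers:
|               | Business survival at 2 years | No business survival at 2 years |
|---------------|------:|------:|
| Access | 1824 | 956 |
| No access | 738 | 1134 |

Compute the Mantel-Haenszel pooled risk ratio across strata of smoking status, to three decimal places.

RR_MH = Σ(aᵢ·n₀ᵢ/nᵢ) / Σ(cᵢ·n₁ᵢ/nᵢ), with n₁ᵢ = aᵢ+bᵢ (exposed), n₀ᵢ = cᵢ+dᵢ (unexposed), nᵢ = n₁ᵢ+n₀ᵢ.
Stratum 1 (Non-smokers): n₁ = 3488, n₀ = 3100, n = 6588; a·n₀/n = 1913·3100/6588 = 900.1670; c·n₁/n = 387·3488/6588 = 204.8962
Stratum 2 (Smokers): n₁ = 2780, n₀ = 1872, n = 4652; a·n₀/n = 1824·1872/4652 = 733.9914; c·n₁/n = 738·2780/4652 = 441.0232
RR_MH = (900.1670 + 733.9914) / (204.8962 + 441.0232) = 1634.1584 / 645.9194 = 2.52997

2.530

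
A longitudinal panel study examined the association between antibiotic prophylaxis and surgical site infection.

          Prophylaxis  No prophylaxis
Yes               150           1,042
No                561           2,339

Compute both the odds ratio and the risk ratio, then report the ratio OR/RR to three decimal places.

Reading the table with exposure as columns: a = 150 (Prophylaxis, case), b = 561 (Prophylaxis, non-case), c = 1042 (No prophylaxis, case), d = 2339.
OR = (150·2339)/(561·1042) = 350850/584562 = 0.60019
Risk in exposed = 150/711 = 0.21097; risk in unexposed = 1042/3381 = 0.30819; RR = 0.68454
OR/RR = 0.60019 / 0.68454 = 0.87678
The outcome is not rare, so the OR lies further from 1 than the RR.

0.877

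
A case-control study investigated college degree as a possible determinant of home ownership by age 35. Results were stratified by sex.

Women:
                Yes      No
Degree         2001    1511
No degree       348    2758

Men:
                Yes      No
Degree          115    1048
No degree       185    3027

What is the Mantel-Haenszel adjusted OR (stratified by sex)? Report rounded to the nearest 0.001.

7.380

OR_MH = Σ(aᵢdᵢ/nᵢ) / Σ(bᵢcᵢ/nᵢ), where nᵢ is the stratum total.
Stratum 1 (Women): n = 6618; a·d/n = 2001·2758/6618 = 833.9012; b·c/n = 1511·348/6618 = 79.4542
Stratum 2 (Men): n = 4375; a·d/n = 115·3027/4375 = 79.5669; b·c/n = 1048·185/4375 = 44.3154
OR_MH = (833.9012 + 79.5669) / (79.4542 + 44.3154) = 913.4680 / 123.7696 = 7.38039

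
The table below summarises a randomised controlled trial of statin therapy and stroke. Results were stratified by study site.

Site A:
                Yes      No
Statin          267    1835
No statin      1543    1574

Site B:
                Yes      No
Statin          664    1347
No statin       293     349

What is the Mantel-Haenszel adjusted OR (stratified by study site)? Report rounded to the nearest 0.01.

OR_MH = Σ(aᵢdᵢ/nᵢ) / Σ(bᵢcᵢ/nᵢ), where nᵢ is the stratum total.
Stratum 1 (Site A): n = 5219; a·d/n = 267·1574/5219 = 80.5246; b·c/n = 1835·1543/5219 = 542.5187
Stratum 2 (Site B): n = 2653; a·d/n = 664·349/2653 = 87.3487; b·c/n = 1347·293/2653 = 148.7640
OR_MH = (80.5246 + 87.3487) / (542.5187 + 148.7640) = 167.8733 / 691.2827 = 0.24284

0.24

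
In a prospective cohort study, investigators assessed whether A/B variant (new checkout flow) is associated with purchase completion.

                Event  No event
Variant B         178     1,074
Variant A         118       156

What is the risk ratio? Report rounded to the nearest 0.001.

0.330

Cells: a = 178, b = 1074, c = 118, d = 156.
Risk in exposed = 178/1252 = 0.14217; risk in unexposed = 118/274 = 0.43066.
RR = 0.14217 / 0.43066 = 0.33013
The risk is 67% lower among the exposed than among the unexposed.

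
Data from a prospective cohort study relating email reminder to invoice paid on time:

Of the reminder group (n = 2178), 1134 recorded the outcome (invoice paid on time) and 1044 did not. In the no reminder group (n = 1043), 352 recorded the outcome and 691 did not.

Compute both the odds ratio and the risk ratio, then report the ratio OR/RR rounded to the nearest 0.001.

From the description: a = 1134, b = 1044, c = 352, d = 691.
OR = (1134·691)/(1044·352) = 783594/367488 = 2.13230
Risk in exposed = 1134/2178 = 0.52066; risk in unexposed = 352/1043 = 0.33749; RR = 1.54275
OR/RR = 2.13230 / 1.54275 = 1.38214
The outcome is not rare, so the OR lies further from 1 than the RR.

1.382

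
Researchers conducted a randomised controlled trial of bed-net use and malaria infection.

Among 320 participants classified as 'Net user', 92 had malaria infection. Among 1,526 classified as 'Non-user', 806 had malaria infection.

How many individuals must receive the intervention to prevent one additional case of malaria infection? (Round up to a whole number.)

Risk in treated group = 92/320 = 0.28750; risk in control = 806/1526 = 0.52818.
Absolute risk reduction = 0.52818 − 0.28750 = 0.24068
NNT = 1 / ARR = 1 / 0.24068 = 4.155 → round up → 5

5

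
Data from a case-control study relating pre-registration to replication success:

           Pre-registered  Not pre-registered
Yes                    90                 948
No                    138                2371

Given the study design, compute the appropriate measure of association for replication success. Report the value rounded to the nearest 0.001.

1.631

Reading the table with exposure as columns: a = 90 (Pre-registered, case), b = 138 (Pre-registered, non-case), c = 948 (Not pre-registered, case), d = 2371.
This is a case-control study: participants were sampled on outcome status, so risks in the source population cannot be estimated directly — relative risk is not valid here. The odds ratio is the appropriate measure.
OR = (a·d)/(b·c) = (90 × 2371) / (138 × 948) = 213390 / 130824 = 1.63112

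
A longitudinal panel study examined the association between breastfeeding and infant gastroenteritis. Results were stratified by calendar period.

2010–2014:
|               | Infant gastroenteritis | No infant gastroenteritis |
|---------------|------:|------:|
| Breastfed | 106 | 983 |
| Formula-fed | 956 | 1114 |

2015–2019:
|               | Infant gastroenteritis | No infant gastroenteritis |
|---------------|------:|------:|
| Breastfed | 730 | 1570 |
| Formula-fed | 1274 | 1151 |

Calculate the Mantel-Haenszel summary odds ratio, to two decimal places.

0.30

OR_MH = Σ(aᵢdᵢ/nᵢ) / Σ(bᵢcᵢ/nᵢ), where nᵢ is the stratum total.
Stratum 1 (2010–2014): n = 3159; a·d/n = 106·1114/3159 = 37.3802; b·c/n = 983·956/3159 = 297.4827
Stratum 2 (2015–2019): n = 4725; a·d/n = 730·1151/4725 = 177.8265; b·c/n = 1570·1274/4725 = 423.3185
OR_MH = (37.3802 + 177.8265) / (297.4827 + 423.3185) = 215.2066 / 720.8013 = 0.29857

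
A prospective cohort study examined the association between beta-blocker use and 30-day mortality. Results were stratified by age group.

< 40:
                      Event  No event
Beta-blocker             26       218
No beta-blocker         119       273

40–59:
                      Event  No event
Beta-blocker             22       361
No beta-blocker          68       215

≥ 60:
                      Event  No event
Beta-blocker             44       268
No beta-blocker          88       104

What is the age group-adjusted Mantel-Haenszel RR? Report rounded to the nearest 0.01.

RR_MH = Σ(aᵢ·n₀ᵢ/nᵢ) / Σ(cᵢ·n₁ᵢ/nᵢ), with n₁ᵢ = aᵢ+bᵢ (exposed), n₀ᵢ = cᵢ+dᵢ (unexposed), nᵢ = n₁ᵢ+n₀ᵢ.
Stratum 1 (< 40): n₁ = 244, n₀ = 392, n = 636; a·n₀/n = 26·392/636 = 16.0252; c·n₁/n = 119·244/636 = 45.6541
Stratum 2 (40–59): n₁ = 383, n₀ = 283, n = 666; a·n₀/n = 22·283/666 = 9.3483; c·n₁/n = 68·383/666 = 39.1051
Stratum 3 (≥ 60): n₁ = 312, n₀ = 192, n = 504; a·n₀/n = 44·192/504 = 16.7619; c·n₁/n = 88·312/504 = 54.4762
RR_MH = (16.0252 + 9.3483 + 16.7619) / (45.6541 + 39.1051 + 54.4762) = 42.1354 / 139.2354 = 0.30262

0.30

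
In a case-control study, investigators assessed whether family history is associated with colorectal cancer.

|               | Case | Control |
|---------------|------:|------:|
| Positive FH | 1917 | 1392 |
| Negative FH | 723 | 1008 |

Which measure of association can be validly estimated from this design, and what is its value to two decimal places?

1.92

Cells: a = 1917, b = 1392, c = 723, d = 1008.
This is a case-control study: participants were sampled on outcome status, so risks in the source population cannot be estimated directly — relative risk is not valid here. The odds ratio is the appropriate measure.
OR = (a·d)/(b·c) = (1917 × 1008) / (1392 × 723) = 1932336 / 1006416 = 1.92002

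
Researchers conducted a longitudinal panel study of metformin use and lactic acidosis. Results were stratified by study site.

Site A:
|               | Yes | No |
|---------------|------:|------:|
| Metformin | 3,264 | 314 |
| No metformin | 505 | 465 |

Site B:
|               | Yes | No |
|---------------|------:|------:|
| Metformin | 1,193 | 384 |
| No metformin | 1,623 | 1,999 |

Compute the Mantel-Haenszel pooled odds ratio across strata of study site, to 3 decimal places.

5.121

OR_MH = Σ(aᵢdᵢ/nᵢ) / Σ(bᵢcᵢ/nᵢ), where nᵢ is the stratum total.
Stratum 1 (Site A): n = 4548; a·d/n = 3264·465/4548 = 333.7203; b·c/n = 314·505/4548 = 34.8659
Stratum 2 (Site B): n = 5199; a·d/n = 1193·1999/5199 = 458.7049; b·c/n = 384·1623/5199 = 119.8754
OR_MH = (333.7203 + 458.7049) / (34.8659 + 119.8754) = 792.4253 / 154.7412 = 5.12097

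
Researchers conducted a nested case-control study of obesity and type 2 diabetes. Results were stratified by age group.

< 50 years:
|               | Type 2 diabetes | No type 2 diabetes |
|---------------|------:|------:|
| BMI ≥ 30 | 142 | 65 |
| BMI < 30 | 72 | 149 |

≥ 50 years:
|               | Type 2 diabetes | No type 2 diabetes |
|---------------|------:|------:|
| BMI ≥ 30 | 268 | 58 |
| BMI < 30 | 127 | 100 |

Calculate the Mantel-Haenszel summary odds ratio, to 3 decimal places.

4.036

OR_MH = Σ(aᵢdᵢ/nᵢ) / Σ(bᵢcᵢ/nᵢ), where nᵢ is the stratum total.
Stratum 1 (< 50 years): n = 428; a·d/n = 142·149/428 = 49.4346; b·c/n = 65·72/428 = 10.9346
Stratum 2 (≥ 50 years): n = 553; a·d/n = 268·100/553 = 48.4629; b·c/n = 58·127/553 = 13.3201
OR_MH = (49.4346 + 48.4629) / (10.9346 + 13.3201) = 97.8975 / 24.2547 = 4.03624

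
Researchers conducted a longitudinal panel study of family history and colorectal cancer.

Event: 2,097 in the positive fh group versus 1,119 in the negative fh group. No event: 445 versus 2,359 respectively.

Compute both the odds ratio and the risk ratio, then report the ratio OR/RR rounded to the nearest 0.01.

From the description: a = 2097, b = 445, c = 1119, d = 2359.
OR = (2097·2359)/(445·1119) = 4946823/497955 = 9.93428
Risk in exposed = 2097/2542 = 0.82494; risk in unexposed = 1119/3478 = 0.32174; RR = 2.56403
OR/RR = 9.93428 / 2.56403 = 3.87448
The outcome is not rare, so the OR lies further from 1 than the RR.

3.87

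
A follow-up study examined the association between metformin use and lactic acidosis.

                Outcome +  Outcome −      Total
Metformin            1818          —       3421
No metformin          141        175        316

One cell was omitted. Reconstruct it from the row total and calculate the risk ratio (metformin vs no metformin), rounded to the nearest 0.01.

1.19

The missing cell is in the exposed row: 3421 − 1818 = 1603.
So a = 1818, b = 1603, c = 141, d = 175.
RR = [a/(a+b)] / [c/(c+d)] = (1818/3421) / (141/316) = 0.53142/0.44620 = 1.19099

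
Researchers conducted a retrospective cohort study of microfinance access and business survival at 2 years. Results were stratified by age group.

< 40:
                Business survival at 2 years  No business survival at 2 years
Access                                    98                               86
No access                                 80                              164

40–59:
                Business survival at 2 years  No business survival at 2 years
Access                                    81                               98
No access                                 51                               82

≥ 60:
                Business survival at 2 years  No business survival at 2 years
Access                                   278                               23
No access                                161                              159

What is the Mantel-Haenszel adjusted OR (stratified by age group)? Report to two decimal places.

3.42

OR_MH = Σ(aᵢdᵢ/nᵢ) / Σ(bᵢcᵢ/nᵢ), where nᵢ is the stratum total.
Stratum 1 (< 40): n = 428; a·d/n = 98·164/428 = 37.5514; b·c/n = 86·80/428 = 16.0748
Stratum 2 (40–59): n = 312; a·d/n = 81·82/312 = 21.2885; b·c/n = 98·51/312 = 16.0192
Stratum 3 (≥ 60): n = 621; a·d/n = 278·159/621 = 71.1787; b·c/n = 23·161/621 = 5.9630
OR_MH = (37.5514 + 21.2885 + 71.1787) / (16.0748 + 16.0192 + 5.9630) = 130.0186 / 38.0570 = 3.41642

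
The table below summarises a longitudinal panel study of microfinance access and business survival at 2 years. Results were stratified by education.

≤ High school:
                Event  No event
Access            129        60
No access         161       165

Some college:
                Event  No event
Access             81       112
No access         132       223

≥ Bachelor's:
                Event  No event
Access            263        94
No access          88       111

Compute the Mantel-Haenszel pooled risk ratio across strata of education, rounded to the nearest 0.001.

RR_MH = Σ(aᵢ·n₀ᵢ/nᵢ) / Σ(cᵢ·n₁ᵢ/nᵢ), with n₁ᵢ = aᵢ+bᵢ (exposed), n₀ᵢ = cᵢ+dᵢ (unexposed), nᵢ = n₁ᵢ+n₀ᵢ.
Stratum 1 (≤ High school): n₁ = 189, n₀ = 326, n = 515; a·n₀/n = 129·326/515 = 81.6583; c·n₁/n = 161·189/515 = 59.0854
Stratum 2 (Some college): n₁ = 193, n₀ = 355, n = 548; a·n₀/n = 81·355/548 = 52.4726; c·n₁/n = 132·193/548 = 46.4891
Stratum 3 (≥ Bachelor's): n₁ = 357, n₀ = 199, n = 556; a·n₀/n = 263·199/556 = 94.1313; c·n₁/n = 88·357/556 = 56.5036
RR_MH = (81.6583 + 52.4726 + 94.1313) / (59.0854 + 46.4891 + 56.5036) = 228.2622 / 162.0781 = 1.40835

1.408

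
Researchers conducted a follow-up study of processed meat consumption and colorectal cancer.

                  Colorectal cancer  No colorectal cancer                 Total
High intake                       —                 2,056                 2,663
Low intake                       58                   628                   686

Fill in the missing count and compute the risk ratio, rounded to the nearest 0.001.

2.696

The missing cell is in the exposed row: 2663 − 2056 = 607.
So a = 607, b = 2056, c = 58, d = 628.
RR = [a/(a+b)] / [c/(c+d)] = (607/2663) / (58/686) = 0.22794/0.08455 = 2.69596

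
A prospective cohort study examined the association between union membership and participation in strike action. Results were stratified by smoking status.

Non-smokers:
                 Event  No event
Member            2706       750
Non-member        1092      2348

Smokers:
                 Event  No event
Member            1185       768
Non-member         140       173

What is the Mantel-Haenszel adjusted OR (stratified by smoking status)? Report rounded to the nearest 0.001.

OR_MH = Σ(aᵢdᵢ/nᵢ) / Σ(bᵢcᵢ/nᵢ), where nᵢ is the stratum total.
Stratum 1 (Non-smokers): n = 6896; a·d/n = 2706·2348/6896 = 921.3585; b·c/n = 750·1092/6896 = 118.7645
Stratum 2 (Smokers): n = 2266; a·d/n = 1185·173/2266 = 90.4700; b·c/n = 768·140/2266 = 47.4492
OR_MH = (921.3585 + 90.4700) / (118.7645 + 47.4492) = 1011.8285 / 166.2138 = 6.08751

6.088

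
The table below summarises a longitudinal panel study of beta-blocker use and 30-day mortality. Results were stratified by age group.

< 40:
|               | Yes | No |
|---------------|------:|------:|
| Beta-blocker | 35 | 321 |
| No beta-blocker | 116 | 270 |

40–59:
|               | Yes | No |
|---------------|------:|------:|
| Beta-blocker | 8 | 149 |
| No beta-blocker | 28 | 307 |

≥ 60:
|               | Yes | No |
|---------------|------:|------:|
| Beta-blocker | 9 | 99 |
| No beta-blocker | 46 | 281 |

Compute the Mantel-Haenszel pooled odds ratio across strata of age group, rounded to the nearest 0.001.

0.341

OR_MH = Σ(aᵢdᵢ/nᵢ) / Σ(bᵢcᵢ/nᵢ), where nᵢ is the stratum total.
Stratum 1 (< 40): n = 742; a·d/n = 35·270/742 = 12.7358; b·c/n = 321·116/742 = 50.1833
Stratum 2 (40–59): n = 492; a·d/n = 8·307/492 = 4.9919; b·c/n = 149·28/492 = 8.4797
Stratum 3 (≥ 60): n = 435; a·d/n = 9·281/435 = 5.8138; b·c/n = 99·46/435 = 10.4690
OR_MH = (12.7358 + 4.9919 + 5.8138) / (50.1833 + 8.4797 + 10.4690) = 23.5415 / 69.1319 = 0.34053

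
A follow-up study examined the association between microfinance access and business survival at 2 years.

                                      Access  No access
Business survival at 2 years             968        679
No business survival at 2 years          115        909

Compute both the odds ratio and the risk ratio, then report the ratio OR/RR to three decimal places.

5.391

Reading the table with exposure as columns: a = 968 (Access, case), b = 115 (Access, non-case), c = 679 (No access, case), d = 909.
OR = (968·909)/(115·679) = 879912/78085 = 11.26864
Risk in exposed = 968/1083 = 0.89381; risk in unexposed = 679/1588 = 0.42758; RR = 2.09039
OR/RR = 11.26864 / 2.09039 = 5.39069
The outcome is not rare, so the OR lies further from 1 than the RR.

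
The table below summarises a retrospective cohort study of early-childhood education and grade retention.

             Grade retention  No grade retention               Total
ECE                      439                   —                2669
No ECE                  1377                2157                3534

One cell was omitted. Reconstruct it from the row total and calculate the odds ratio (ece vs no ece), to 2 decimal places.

0.31

The missing cell is in the exposed row: 2669 − 439 = 2230.
So a = 439, b = 2230, c = 1377, d = 2157.
OR = (a·d)/(b·c) = (439 × 2157) / (2230 × 1377) = 946923 / 3070710 = 0.30837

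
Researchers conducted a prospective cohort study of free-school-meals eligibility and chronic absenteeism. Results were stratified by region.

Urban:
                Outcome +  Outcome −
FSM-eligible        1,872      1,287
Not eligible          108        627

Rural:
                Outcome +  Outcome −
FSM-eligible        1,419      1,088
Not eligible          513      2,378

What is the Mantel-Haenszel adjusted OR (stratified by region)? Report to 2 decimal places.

OR_MH = Σ(aᵢdᵢ/nᵢ) / Σ(bᵢcᵢ/nᵢ), where nᵢ is the stratum total.
Stratum 1 (Urban): n = 3894; a·d/n = 1872·627/3894 = 301.4237; b·c/n = 1287·108/3894 = 35.6949
Stratum 2 (Rural): n = 5398; a·d/n = 1419·2378/5398 = 625.1171; b·c/n = 1088·513/5398 = 103.3983
OR_MH = (301.4237 + 625.1171) / (35.6949 + 103.3983) = 926.5408 / 139.0932 = 6.66129

6.66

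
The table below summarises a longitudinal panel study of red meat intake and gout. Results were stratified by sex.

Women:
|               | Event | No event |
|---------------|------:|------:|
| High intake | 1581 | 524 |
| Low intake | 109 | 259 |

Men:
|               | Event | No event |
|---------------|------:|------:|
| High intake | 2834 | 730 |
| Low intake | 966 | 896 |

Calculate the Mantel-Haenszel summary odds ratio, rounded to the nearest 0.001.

4.139

OR_MH = Σ(aᵢdᵢ/nᵢ) / Σ(bᵢcᵢ/nᵢ), where nᵢ is the stratum total.
Stratum 1 (Women): n = 2473; a·d/n = 1581·259/2473 = 165.5799; b·c/n = 524·109/2473 = 23.0958
Stratum 2 (Men): n = 5426; a·d/n = 2834·896/5426 = 467.9808; b·c/n = 730·966/5426 = 129.9631
OR_MH = (165.5799 + 467.9808) / (23.0958 + 129.9631) = 633.5607 / 153.0590 = 4.13932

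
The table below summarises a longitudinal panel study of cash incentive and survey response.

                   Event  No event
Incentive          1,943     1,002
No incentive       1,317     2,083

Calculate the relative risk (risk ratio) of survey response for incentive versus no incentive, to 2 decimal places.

1.70

Cells: a = 1943, b = 1002, c = 1317, d = 2083.
Risk in exposed = 1943/2945 = 0.65976; risk in unexposed = 1317/3400 = 0.38735.
RR = 0.65976 / 0.38735 = 1.70326
The risk among the exposed is 1.70 times that among the unexposed.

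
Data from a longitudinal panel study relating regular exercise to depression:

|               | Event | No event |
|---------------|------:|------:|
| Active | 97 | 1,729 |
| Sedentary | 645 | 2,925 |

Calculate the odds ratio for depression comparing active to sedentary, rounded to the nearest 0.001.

Cells: a = 97, b = 1729, c = 645, d = 2925.
OR = (a·d)/(b·c) = (97 × 2925) / (1729 × 645) = 283725 / 1115205 = 0.25442
Exposure is associated with lower odds of depression (OR = 0.25 < 1).

0.254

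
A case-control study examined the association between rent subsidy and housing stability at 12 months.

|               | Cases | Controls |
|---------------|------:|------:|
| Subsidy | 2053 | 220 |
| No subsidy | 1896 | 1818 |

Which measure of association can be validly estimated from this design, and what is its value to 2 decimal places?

8.95

Cells: a = 2053, b = 220, c = 1896, d = 1818.
This is a case-control study: participants were sampled on outcome status, so risks in the source population cannot be estimated directly — relative risk is not valid here. The odds ratio is the appropriate measure.
OR = (a·d)/(b·c) = (2053 × 1818) / (220 × 1896) = 3732354 / 417120 = 8.94791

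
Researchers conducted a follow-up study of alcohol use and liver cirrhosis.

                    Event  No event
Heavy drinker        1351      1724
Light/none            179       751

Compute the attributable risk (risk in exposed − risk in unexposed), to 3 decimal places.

Cells: a = 1351, b = 1724, c = 179, d = 751.
Risk in exposed = 1351/3075 = 0.439350; risk in unexposed = 179/930 = 0.192473.
Risk difference = 0.439350 − 0.192473 = 0.246876

0.247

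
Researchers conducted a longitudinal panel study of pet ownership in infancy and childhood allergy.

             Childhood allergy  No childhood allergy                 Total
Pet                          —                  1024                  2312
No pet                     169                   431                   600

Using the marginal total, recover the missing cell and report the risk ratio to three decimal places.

The missing cell is in the exposed row: 2312 − 1024 = 1288.
So a = 1288, b = 1024, c = 169, d = 431.
RR = [a/(a+b)] / [c/(c+d)] = (1288/2312) / (169/600) = 0.55709/0.28167 = 1.97785

1.978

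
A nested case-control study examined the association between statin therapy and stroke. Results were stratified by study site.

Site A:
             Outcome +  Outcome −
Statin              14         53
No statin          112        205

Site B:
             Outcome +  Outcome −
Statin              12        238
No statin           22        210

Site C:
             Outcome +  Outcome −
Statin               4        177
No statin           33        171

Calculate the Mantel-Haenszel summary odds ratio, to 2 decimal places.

0.35

OR_MH = Σ(aᵢdᵢ/nᵢ) / Σ(bᵢcᵢ/nᵢ), where nᵢ is the stratum total.
Stratum 1 (Site A): n = 384; a·d/n = 14·205/384 = 7.4740; b·c/n = 53·112/384 = 15.4583
Stratum 2 (Site B): n = 482; a·d/n = 12·210/482 = 5.2282; b·c/n = 238·22/482 = 10.8631
Stratum 3 (Site C): n = 385; a·d/n = 4·171/385 = 1.7766; b·c/n = 177·33/385 = 15.1714
OR_MH = (7.4740 + 5.2282 + 1.7766) / (15.4583 + 10.8631 + 15.1714) = 14.4788 / 41.4928 = 0.34895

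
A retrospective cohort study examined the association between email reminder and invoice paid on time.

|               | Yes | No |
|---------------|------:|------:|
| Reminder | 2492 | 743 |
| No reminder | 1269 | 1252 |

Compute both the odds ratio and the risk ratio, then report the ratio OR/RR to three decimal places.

Cells: a = 2492, b = 743, c = 1269, d = 1252.
OR = (2492·1252)/(743·1269) = 3119984/942867 = 3.30904
Risk in exposed = 2492/3235 = 0.77032; risk in unexposed = 1269/2521 = 0.50337; RR = 1.53033
OR/RR = 3.30904 / 1.53033 = 2.16231
The outcome is not rare, so the OR lies further from 1 than the RR.

2.162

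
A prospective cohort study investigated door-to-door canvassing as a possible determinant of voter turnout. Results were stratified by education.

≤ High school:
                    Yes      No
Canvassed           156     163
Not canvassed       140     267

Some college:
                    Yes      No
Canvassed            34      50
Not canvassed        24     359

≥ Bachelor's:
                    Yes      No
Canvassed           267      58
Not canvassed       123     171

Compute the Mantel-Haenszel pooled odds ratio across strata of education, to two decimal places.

3.45

OR_MH = Σ(aᵢdᵢ/nᵢ) / Σ(bᵢcᵢ/nᵢ), where nᵢ is the stratum total.
Stratum 1 (≤ High school): n = 726; a·d/n = 156·267/726 = 57.3719; b·c/n = 163·140/726 = 31.4325
Stratum 2 (Some college): n = 467; a·d/n = 34·359/467 = 26.1370; b·c/n = 50·24/467 = 2.5696
Stratum 3 (≥ Bachelor's): n = 619; a·d/n = 267·171/619 = 73.7593; b·c/n = 58·123/619 = 11.5250
OR_MH = (57.3719 + 26.1370 + 73.7593) / (31.4325 + 2.5696 + 11.5250) = 157.2682 / 45.5271 = 3.45438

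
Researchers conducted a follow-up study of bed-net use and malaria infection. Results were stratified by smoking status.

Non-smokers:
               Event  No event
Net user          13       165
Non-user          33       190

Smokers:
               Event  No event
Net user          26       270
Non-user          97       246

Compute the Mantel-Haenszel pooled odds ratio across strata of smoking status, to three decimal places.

OR_MH = Σ(aᵢdᵢ/nᵢ) / Σ(bᵢcᵢ/nᵢ), where nᵢ is the stratum total.
Stratum 1 (Non-smokers): n = 401; a·d/n = 13·190/401 = 6.1596; b·c/n = 165·33/401 = 13.5786
Stratum 2 (Smokers): n = 639; a·d/n = 26·246/639 = 10.0094; b·c/n = 270·97/639 = 40.9859
OR_MH = (6.1596 + 10.0094) / (13.5786 + 40.9859) = 16.1690 / 54.5645 = 0.29633

0.296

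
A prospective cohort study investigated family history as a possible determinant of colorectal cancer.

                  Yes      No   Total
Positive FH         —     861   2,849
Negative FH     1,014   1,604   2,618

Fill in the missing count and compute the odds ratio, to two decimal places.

3.65

The missing cell is in the exposed row: 2849 − 861 = 1988.
So a = 1988, b = 861, c = 1014, d = 1604.
OR = (a·d)/(b·c) = (1988 × 1604) / (861 × 1014) = 3188752 / 873054 = 3.65241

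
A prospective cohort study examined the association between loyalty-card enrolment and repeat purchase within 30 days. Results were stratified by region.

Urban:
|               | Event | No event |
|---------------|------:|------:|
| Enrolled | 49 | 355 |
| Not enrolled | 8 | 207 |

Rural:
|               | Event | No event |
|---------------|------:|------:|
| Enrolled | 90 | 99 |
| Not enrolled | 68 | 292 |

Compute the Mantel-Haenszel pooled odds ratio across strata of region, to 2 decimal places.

OR_MH = Σ(aᵢdᵢ/nᵢ) / Σ(bᵢcᵢ/nᵢ), where nᵢ is the stratum total.
Stratum 1 (Urban): n = 619; a·d/n = 49·207/619 = 16.3861; b·c/n = 355·8/619 = 4.5880
Stratum 2 (Rural): n = 549; a·d/n = 90·292/549 = 47.8689; b·c/n = 99·68/549 = 12.2623
OR_MH = (16.3861 + 47.8689) / (4.5880 + 12.2623) = 64.2550 / 16.8503 = 3.81327

3.81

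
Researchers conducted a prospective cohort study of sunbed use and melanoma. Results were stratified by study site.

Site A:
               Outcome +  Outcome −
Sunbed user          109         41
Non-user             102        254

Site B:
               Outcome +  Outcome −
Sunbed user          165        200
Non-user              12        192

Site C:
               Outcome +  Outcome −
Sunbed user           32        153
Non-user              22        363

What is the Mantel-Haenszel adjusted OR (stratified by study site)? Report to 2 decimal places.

7.11

OR_MH = Σ(aᵢdᵢ/nᵢ) / Σ(bᵢcᵢ/nᵢ), where nᵢ is the stratum total.
Stratum 1 (Site A): n = 506; a·d/n = 109·254/506 = 54.7154; b·c/n = 41·102/506 = 8.2648
Stratum 2 (Site B): n = 569; a·d/n = 165·192/569 = 55.6766; b·c/n = 200·12/569 = 4.2179
Stratum 3 (Site C): n = 570; a·d/n = 32·363/570 = 20.3789; b·c/n = 153·22/570 = 5.9053
OR_MH = (54.7154 + 55.6766 + 20.3789) / (8.2648 + 4.2179 + 5.9053) = 130.7710 / 18.3880 = 7.11175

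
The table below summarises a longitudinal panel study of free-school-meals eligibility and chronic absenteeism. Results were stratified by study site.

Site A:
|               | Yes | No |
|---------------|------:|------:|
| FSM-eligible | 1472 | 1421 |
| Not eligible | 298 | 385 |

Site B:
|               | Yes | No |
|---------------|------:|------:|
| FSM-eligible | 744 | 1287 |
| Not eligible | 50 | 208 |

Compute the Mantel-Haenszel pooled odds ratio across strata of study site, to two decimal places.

1.54

OR_MH = Σ(aᵢdᵢ/nᵢ) / Σ(bᵢcᵢ/nᵢ), where nᵢ is the stratum total.
Stratum 1 (Site A): n = 3576; a·d/n = 1472·385/3576 = 158.4787; b·c/n = 1421·298/3576 = 118.4167
Stratum 2 (Site B): n = 2289; a·d/n = 744·208/2289 = 67.6068; b·c/n = 1287·50/2289 = 28.1127
OR_MH = (158.4787 + 67.6068) / (118.4167 + 28.1127) = 226.0856 / 146.5294 = 1.54294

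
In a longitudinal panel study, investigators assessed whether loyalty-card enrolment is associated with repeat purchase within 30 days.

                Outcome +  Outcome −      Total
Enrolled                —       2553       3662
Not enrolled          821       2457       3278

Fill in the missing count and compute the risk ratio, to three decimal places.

1.209

The missing cell is in the exposed row: 3662 − 2553 = 1109.
So a = 1109, b = 2553, c = 821, d = 2457.
RR = [a/(a+b)] / [c/(c+d)] = (1109/3662) / (821/3278) = 0.30284/0.25046 = 1.20915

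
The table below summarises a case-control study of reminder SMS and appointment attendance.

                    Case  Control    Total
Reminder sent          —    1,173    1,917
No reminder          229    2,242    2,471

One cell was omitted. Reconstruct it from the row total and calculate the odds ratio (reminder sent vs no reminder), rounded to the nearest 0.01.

6.21

The missing cell is in the exposed row: 1917 − 1173 = 744.
So a = 744, b = 1173, c = 229, d = 2242.
OR = (a·d)/(b·c) = (744 × 2242) / (1173 × 229) = 1668048 / 268617 = 6.20976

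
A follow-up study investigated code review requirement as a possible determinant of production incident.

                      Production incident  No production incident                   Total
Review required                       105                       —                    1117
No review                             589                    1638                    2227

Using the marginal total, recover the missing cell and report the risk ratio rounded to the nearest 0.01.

0.36

The missing cell is in the exposed row: 1117 − 105 = 1012.
So a = 105, b = 1012, c = 589, d = 1638.
RR = [a/(a+b)] / [c/(c+d)] = (105/1117) / (589/2227) = 0.09400/0.26448 = 0.35542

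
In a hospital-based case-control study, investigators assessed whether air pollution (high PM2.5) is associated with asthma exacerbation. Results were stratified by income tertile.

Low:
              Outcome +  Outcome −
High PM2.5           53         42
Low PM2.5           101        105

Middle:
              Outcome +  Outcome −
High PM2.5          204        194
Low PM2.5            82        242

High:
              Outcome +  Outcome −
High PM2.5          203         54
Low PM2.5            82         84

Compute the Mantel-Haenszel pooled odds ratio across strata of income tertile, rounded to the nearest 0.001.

OR_MH = Σ(aᵢdᵢ/nᵢ) / Σ(bᵢcᵢ/nᵢ), where nᵢ is the stratum total.
Stratum 1 (Low): n = 301; a·d/n = 53·105/301 = 18.4884; b·c/n = 42·101/301 = 14.0930
Stratum 2 (Middle): n = 722; a·d/n = 204·242/722 = 68.3767; b·c/n = 194·82/722 = 22.0332
Stratum 3 (High): n = 423; a·d/n = 203·84/423 = 40.3121; b·c/n = 54·82/423 = 10.4681
OR_MH = (18.4884 + 68.3767 + 40.3121) / (14.0930 + 22.0332 + 10.4681) = 127.1772 / 46.5943 = 2.72945

2.729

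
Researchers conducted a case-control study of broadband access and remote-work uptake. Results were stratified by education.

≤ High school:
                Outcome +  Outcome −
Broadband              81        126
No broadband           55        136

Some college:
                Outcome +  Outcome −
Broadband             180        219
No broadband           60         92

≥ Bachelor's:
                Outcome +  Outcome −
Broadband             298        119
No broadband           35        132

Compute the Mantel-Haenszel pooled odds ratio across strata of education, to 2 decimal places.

2.58

OR_MH = Σ(aᵢdᵢ/nᵢ) / Σ(bᵢcᵢ/nᵢ), where nᵢ is the stratum total.
Stratum 1 (≤ High school): n = 398; a·d/n = 81·136/398 = 27.6784; b·c/n = 126·55/398 = 17.4121
Stratum 2 (Some college): n = 551; a·d/n = 180·92/551 = 30.0544; b·c/n = 219·60/551 = 23.8475
Stratum 3 (≥ Bachelor's): n = 584; a·d/n = 298·132/584 = 67.3562; b·c/n = 119·35/584 = 7.1318
OR_MH = (27.6784 + 30.0544 + 67.3562) / (17.4121 + 23.8475 + 7.1318) = 125.0890 / 48.3915 = 2.58494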